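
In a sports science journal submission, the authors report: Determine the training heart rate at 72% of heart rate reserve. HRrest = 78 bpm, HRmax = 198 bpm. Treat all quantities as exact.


Target = HRrest + pct*(HRmax - HRrest)
Heart rate reserve = HRmax - HRrest = 198 - 78 = 120 bpm
Fraction = 72% = 0.72
Target = 78 + 0.72 * 120
Target = 78 + 86.4 = 164.4 bpm

164.4 bpm


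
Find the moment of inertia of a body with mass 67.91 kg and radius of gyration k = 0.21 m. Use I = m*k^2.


I = m * k^2
I = 67.91 * 0.21^2
I = 67.91 * 0.0441 = 2.9948 kg*m^2

2.9948 kg*m^2


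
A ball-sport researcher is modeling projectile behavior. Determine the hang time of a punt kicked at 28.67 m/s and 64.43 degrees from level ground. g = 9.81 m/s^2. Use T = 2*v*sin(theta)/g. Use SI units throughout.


T = 2*v*sin(theta)/g
sin(theta) = sin(64.43 deg) = 0.9021
T = 2*28.67*0.9021 / 9.81
T = 51.724 / 9.81 = 5.2726 s

5.2726 s


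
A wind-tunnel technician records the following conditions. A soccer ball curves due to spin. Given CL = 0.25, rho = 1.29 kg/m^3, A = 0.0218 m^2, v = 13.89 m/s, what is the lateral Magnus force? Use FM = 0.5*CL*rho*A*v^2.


FM = 0.5 * CL * rho * A * v^2
FM = 0.5 * 0.25 * 1.29 * 0.0218 * 13.89^2
v^2 = 192.9321
FM = 0.5 * 0.25 * 1.29 * 0.0218 * 192.9321 = 0.6782 N

0.6782 N


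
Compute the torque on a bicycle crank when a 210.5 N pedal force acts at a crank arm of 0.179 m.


tau = F * d
tau = 210.5 * 0.179
tau = 37.6795 N*m

37.6795 N*m


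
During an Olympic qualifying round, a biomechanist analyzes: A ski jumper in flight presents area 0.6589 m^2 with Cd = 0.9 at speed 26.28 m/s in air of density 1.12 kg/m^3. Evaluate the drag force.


Fd = 0.5 * Cd * rho * A * v^2
Fd = 0.5 * 0.9 * 1.12 * 0.6589 * 26.28^2
v^2 = 690.6384
Fd = 0.5 * 0.9 * 1.12 * 0.6589 * 690.6384 = 229.3511 N

229.3511 N


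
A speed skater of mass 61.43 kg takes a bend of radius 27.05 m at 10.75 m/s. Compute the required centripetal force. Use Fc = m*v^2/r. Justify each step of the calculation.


Fc = m * v^2 / r
v^2 = 10.75^2 = 115.5625
Fc = 61.43 * 115.5625 / 27.05
Fc = 7099.0044 / 27.05 = 262.4401 N

262.4401 N


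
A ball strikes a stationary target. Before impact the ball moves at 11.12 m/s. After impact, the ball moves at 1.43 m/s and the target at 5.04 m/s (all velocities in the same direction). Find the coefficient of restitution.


e = (v2_after - v1_after) / (v1_before - v2_before)
Numerator = 5.04 - 1.43 = 3.61
Denominator = 11.12 - 0 = 11.12
e = 3.61 / 11.12 = 0.3246

0.3246


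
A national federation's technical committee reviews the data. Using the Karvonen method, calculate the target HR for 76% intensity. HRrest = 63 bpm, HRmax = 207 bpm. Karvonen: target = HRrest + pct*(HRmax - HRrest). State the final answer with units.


Target = HRrest + pct*(HRmax - HRrest)
Heart rate reserve = HRmax - HRrest = 207 - 63 = 144 bpm
Fraction = 76% = 0.76
Target = 63 + 0.76 * 144
Target = 63 + 109.44 = 172.44 bpm

172.44 bpm


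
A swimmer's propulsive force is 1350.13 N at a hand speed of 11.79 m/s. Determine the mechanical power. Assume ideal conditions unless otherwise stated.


P = F * v
P = 1350.13 * 11.79
P = 15918.0327 W

15918.0327 W


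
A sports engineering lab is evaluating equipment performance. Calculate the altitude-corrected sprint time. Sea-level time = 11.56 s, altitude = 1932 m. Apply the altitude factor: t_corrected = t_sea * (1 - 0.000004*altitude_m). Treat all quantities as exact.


Correction factor = 1 - 0.000004 * 1932 = 0.992272
t_corrected = t_sea * factor = 11.56 * 0.992272
t_corrected = 11.4707 s

11.4707 s


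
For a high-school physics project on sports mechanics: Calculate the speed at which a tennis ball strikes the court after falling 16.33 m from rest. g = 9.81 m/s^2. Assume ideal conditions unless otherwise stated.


v = sqrt(2 * g * h)
v = sqrt(2 * 9.81 * 16.33)
v = sqrt(320.3946) = 17.8996 m/s

17.8996 m/s


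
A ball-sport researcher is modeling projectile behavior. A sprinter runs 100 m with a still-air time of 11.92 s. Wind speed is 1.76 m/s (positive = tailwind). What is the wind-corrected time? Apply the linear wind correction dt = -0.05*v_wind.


dt = -0.05 * v_wind = -0.05 * 1.76 = -0.088 s
t_corrected = t_still + dt = 11.92 + (-0.088)
t_corrected = 11.832 s

11.832 s


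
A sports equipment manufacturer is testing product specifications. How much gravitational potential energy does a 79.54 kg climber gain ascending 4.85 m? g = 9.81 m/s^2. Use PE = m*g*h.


PE = m * g * h
PE = 79.54 * 9.81 * 4.85
PE = 780.2874 * 4.85 = 3784.3939 J

3784.3939 J


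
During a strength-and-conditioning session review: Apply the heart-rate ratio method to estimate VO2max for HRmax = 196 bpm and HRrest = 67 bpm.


VO2max = 15.3 * HRmax / HRrest
VO2max = 15.3 * 196 / 67
VO2max = 2998.8 / 67 = 44.7582 mL/kg/min

44.7582 mL/kg/min


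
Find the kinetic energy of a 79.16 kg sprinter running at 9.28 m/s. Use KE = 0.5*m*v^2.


KE = 0.5 * m * v^2
KE = 0.5 * 79.16 * 9.28^2
KE = 0.5 * 79.16 * 86.1184 = 3408.5663 J

3408.5663 J


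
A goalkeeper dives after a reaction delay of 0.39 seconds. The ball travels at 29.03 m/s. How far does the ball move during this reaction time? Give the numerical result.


d = v * t
d = 29.03 * 0.39
d = 11.3217 m

11.3217 m


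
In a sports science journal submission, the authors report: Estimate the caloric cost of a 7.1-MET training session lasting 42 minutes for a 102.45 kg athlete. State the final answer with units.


kcal = MET * mass * time_hr
Convert time: 42 min = 0.7 hr
kcal = 7.1 * 102.45 * 0.7
kcal = 509.1765 kcal

509.1765 kcal


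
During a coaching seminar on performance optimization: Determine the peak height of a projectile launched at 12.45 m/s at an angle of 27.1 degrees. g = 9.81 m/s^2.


H = (v*sin(theta))^2 / (2*g)
vy = v*sin(theta) = 12.45 * sin(27.1 deg) = 5.6715 m/s
H = vy^2 / (2*g) = 32.1663 / (2*9.81)
H = 32.1663 / 19.62 = 1.6395 m

1.6395 m


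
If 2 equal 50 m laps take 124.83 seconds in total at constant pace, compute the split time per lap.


Split time = total_time / n_laps = 124.83 / 2
Split time = 62.415 s per lap

62.415 s


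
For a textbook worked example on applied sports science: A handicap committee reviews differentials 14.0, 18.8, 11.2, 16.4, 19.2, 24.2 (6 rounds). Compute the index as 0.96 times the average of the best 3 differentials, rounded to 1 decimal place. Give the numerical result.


All differentials: 14.0, 18.8, 11.2, 16.4, 19.2, 24.2
Sorted: 11.2, 14.0, 16.4, 18.8, 19.2, 24.2
Best 3: 11.2, 14.0, 16.4
Average of best = 41.6 / 3 = 13.8667
Raw index = 13.8667 * 0.96 = 13.312
Handicap index = round(13.312, 1) = 13.3

13.3


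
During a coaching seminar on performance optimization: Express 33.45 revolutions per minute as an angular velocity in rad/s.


omega = RPM * 2 * pi / 60
omega = 33.45 * 2 * 3.14159 / 60
omega = 210.1725 / 60 = 3.5029 rad/s

3.5029 rad/s


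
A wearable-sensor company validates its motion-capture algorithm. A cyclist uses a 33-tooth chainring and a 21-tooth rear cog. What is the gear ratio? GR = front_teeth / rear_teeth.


GR = front_teeth / rear_teeth
GR = 33 / 21
GR = 1.5714

1.5714


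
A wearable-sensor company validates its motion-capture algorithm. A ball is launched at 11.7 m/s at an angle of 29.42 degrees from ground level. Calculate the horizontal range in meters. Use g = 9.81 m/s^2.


R = v^2 * sin(2*theta) / g
Convert angle to radians: theta = 29.42 deg = 0.5135 rad
sin(2*theta) = sin(1.027) = 0.8557
R = 11.7^2 * 0.8557 / 9.81
R = 136.89 * 0.8557 / 9.81 = 11.9409 m

11.9409 m


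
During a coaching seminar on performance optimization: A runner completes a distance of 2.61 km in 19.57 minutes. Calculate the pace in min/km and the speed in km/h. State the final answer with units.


Pace = time / distance = 19.57 min / 2.61 km = 7.4981 min/km
Speed = distance / time_in_hours = 2.61 / 0.3262 hr
Speed = 8.002 km/h

7.4981 min/km, 8.002 km/h


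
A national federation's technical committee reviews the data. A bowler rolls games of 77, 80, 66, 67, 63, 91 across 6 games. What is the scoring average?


Average = sum / n
Sum = 444
Average = 444 / 6 = 74

74


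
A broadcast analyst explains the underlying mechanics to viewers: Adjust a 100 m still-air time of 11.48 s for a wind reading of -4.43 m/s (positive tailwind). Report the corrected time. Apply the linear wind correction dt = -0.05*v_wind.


dt = -0.05 * v_wind = -0.05 * -4.43 = 0.2215 s
t_corrected = t_still + dt = 11.48 + (0.2215)
t_corrected = 11.7015 s

11.7015 s


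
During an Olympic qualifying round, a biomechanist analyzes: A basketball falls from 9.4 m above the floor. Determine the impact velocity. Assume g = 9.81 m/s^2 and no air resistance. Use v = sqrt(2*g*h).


v = sqrt(2 * g * h)
v = sqrt(2 * 9.81 * 9.4)
v = sqrt(184.428) = 13.5804 m/s

13.5804 m/s


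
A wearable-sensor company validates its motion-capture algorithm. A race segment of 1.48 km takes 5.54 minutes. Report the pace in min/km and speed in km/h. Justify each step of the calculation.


Pace = time / distance = 5.54 min / 1.48 km = 3.7432 min/km
Speed = distance / time_in_hours = 1.48 / 0.0923 hr
Speed = 16.0289 km/h

3.7432 min/km, 16.0289 km/h


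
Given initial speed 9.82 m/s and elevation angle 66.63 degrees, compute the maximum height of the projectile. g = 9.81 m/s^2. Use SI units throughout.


H = (v*sin(theta))^2 / (2*g)
vy = v*sin(theta) = 9.82 * sin(66.63 deg) = 9.0144 m/s
H = vy^2 / (2*g) = 81.2592 / (2*9.81)
H = 81.2592 / 19.62 = 4.1417 m

4.1417 m


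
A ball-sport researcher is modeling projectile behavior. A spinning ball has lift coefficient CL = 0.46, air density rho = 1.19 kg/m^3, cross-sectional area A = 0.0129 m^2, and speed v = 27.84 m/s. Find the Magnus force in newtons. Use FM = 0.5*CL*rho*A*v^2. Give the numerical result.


FM = 0.5 * CL * rho * A * v^2
FM = 0.5 * 0.46 * 1.19 * 0.0129 * 27.84^2
v^2 = 775.0656
FM = 0.5 * 0.46 * 1.19 * 0.0129 * 775.0656 = 2.7365 N

2.7365 N


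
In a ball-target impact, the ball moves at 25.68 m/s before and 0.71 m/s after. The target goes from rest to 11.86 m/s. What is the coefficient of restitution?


e = (v2_after - v1_after) / (v1_before - v2_before)
Numerator = 11.86 - 0.71 = 11.15
Denominator = 25.68 - 0 = 25.68
e = 11.15 / 25.68 = 0.4342

0.4342


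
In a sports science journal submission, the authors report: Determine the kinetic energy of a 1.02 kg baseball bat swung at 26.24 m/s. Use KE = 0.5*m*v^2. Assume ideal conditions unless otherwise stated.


KE = 0.5 * m * v^2
KE = 0.5 * 1.02 * 26.24^2
KE = 0.5 * 1.02 * 688.5376 = 351.1542 J

351.1542 J


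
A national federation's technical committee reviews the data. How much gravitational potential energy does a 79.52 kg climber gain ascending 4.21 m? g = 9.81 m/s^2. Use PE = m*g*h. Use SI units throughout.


PE = m * g * h
PE = 79.52 * 9.81 * 4.21
PE = 780.0912 * 4.21 = 3284.184 J

3284.184 J


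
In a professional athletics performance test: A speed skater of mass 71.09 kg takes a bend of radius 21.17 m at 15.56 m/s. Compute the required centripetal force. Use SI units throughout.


Fc = m * v^2 / r
v^2 = 15.56^2 = 242.1136
Fc = 71.09 * 242.1136 / 21.17
Fc = 17211.8558 / 21.17 = 813.0305 N

813.0305 N


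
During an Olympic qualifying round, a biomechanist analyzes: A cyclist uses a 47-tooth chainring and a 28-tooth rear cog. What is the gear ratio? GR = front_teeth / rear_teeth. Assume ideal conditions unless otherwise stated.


GR = front_teeth / rear_teeth
GR = 47 / 28
GR = 1.6786

1.6786


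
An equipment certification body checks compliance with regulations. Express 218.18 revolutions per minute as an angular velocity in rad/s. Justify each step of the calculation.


omega = RPM * 2 * pi / 60
omega = 218.18 * 2 * 3.14159 / 60
omega = 1370.8654 / 60 = 22.8478 rad/s

22.8478 rad/s


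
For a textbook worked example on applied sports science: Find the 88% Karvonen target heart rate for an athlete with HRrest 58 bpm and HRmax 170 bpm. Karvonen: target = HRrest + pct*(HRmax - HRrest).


Target = HRrest + pct*(HRmax - HRrest)
Heart rate reserve = HRmax - HRrest = 170 - 58 = 112 bpm
Fraction = 88% = 0.88
Target = 58 + 0.88 * 112
Target = 58 + 98.56 = 156.56 bpm

156.56 bpm


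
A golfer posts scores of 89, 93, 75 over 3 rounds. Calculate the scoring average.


Average = sum / n
Sum = 257
Average = 257 / 3 = 85.6667

85.6667


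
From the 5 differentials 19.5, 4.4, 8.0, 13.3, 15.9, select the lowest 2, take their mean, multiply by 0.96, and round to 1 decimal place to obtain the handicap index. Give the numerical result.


All differentials: 19.5, 4.4, 8.0, 13.3, 15.9
Sorted: 4.4, 8.0, 13.3, 15.9, 19.5
Best 2: 4.4, 8.0
Average of best = 12.4 / 2 = 6.2
Raw index = 6.2 * 0.96 = 5.952
Handicap index = round(5.952, 1) = 6.0

6.0


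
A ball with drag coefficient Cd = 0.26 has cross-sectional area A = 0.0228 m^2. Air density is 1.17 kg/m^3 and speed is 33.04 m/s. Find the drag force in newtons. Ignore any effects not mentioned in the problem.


Fd = 0.5 * Cd * rho * A * v^2
Fd = 0.5 * 0.26 * 1.17 * 0.0228 * 33.04^2
v^2 = 1091.6416
Fd = 0.5 * 0.26 * 1.17 * 0.0228 * 1091.6416 = 3.7857 N

3.7857 N


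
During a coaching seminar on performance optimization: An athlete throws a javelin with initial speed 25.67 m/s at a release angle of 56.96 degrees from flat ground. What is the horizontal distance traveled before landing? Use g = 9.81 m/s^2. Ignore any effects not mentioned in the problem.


R = v^2 * sin(2*theta) / g
Convert angle to radians: theta = 56.96 deg = 0.9941 rad
sin(2*theta) = sin(1.9883) = 0.9141
R = 25.67^2 * 0.9141 / 9.81
R = 658.9489 * 0.9141 / 9.81 = 61.402 m

61.402 m


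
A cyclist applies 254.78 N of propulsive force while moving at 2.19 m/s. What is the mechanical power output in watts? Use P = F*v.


P = F * v
P = 254.78 * 2.19
P = 557.9682 W

557.9682 W


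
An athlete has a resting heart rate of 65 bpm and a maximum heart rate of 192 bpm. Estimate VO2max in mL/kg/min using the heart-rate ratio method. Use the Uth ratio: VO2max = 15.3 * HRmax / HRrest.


VO2max = 15.3 * HRmax / HRrest
VO2max = 15.3 * 192 / 65
VO2max = 2937.6 / 65 = 45.1938 mL/kg/min

45.1938 mL/kg/min


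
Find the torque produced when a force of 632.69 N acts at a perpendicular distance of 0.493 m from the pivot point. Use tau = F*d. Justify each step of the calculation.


tau = F * d
tau = 632.69 * 0.493
tau = 311.9162 N*m

311.9162 N*m


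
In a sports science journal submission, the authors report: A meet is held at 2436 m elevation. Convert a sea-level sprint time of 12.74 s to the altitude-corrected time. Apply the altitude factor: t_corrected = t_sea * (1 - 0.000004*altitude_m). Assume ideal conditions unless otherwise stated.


Correction factor = 1 - 0.000004 * 2436 = 0.990256
t_corrected = t_sea * factor = 12.74 * 0.990256
t_corrected = 12.6159 s

12.6159 s


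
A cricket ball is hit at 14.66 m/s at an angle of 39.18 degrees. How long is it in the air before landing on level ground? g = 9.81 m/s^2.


T = 2*v*sin(theta)/g
sin(theta) = sin(39.18 deg) = 0.6318
T = 2*14.66*0.6318 / 9.81
T = 18.5232 / 9.81 = 1.8882 s

1.8882 s


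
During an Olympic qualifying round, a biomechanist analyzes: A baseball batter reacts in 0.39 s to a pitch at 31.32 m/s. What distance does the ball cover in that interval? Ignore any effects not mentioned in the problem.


d = v * t
d = 31.32 * 0.39
d = 12.2148 m

12.2148 m


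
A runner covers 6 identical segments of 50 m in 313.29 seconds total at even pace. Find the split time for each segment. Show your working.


Split time = total_time / n_laps = 313.29 / 6
Split time = 52.215 s per lap

52.215 s


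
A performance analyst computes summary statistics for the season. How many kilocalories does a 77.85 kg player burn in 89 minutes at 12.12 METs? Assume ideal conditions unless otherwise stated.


kcal = MET * mass * time_hr
Convert time: 89 min = 1.4833 hr
kcal = 12.12 * 77.85 * 1.4833
kcal = 1399.5873 kcal

1399.5873 kcal


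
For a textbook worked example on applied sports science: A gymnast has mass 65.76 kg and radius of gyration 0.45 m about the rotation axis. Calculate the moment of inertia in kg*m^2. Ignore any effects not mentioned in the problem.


I = m * k^2
I = 65.76 * 0.45^2
I = 65.76 * 0.2025 = 13.3164 kg*m^2

13.3164 kg*m^2


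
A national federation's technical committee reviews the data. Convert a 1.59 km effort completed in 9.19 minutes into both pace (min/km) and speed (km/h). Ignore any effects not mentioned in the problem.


Pace = time / distance = 9.19 min / 1.59 km = 5.7799 min/km
Speed = distance / time_in_hours = 1.59 / 0.1532 hr
Speed = 10.3808 km/h

5.7799 min/km, 10.3808 km/h


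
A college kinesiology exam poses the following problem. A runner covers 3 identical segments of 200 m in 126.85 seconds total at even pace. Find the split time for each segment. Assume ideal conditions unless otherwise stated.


Split time = total_time / n_laps = 126.85 / 3
Split time = 42.2833 s per lap

42.2833 s


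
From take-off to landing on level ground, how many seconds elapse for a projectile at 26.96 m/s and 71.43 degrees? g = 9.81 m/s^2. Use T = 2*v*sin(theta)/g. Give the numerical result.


T = 2*v*sin(theta)/g
sin(theta) = sin(71.43 deg) = 0.9479
T = 2*26.96*0.9479 / 9.81
T = 51.1127 / 9.81 = 5.2103 s

5.2103 s


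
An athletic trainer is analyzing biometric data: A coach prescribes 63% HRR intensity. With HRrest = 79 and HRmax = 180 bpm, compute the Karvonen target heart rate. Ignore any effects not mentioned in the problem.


Target = HRrest + pct*(HRmax - HRrest)
Heart rate reserve = HRmax - HRrest = 180 - 79 = 101 bpm
Fraction = 63% = 0.63
Target = 79 + 0.63 * 101
Target = 79 + 63.63 = 142.63 bpm

142.63 bpm


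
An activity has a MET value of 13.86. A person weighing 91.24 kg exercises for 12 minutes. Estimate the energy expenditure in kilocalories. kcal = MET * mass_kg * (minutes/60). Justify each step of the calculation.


kcal = MET * mass * time_hr
Convert time: 12 min = 0.2 hr
kcal = 13.86 * 91.24 * 0.2
kcal = 252.9173 kcal

252.9173 kcal


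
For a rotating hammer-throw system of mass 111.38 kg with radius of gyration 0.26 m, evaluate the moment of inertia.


I = m * k^2
I = 111.38 * 0.26^2
I = 111.38 * 0.0676 = 7.5293 kg*m^2

7.5293 kg*m^2


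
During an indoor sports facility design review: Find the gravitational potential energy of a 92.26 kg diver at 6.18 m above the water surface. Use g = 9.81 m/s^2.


PE = m * g * h
PE = 92.26 * 9.81 * 6.18
PE = 905.0706 * 6.18 = 5593.3363 J

5593.3363 J


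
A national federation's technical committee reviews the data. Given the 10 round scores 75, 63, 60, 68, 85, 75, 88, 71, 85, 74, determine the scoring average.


Average = sum / n
Sum = 744
Average = 744 / 10 = 74.4

74.4


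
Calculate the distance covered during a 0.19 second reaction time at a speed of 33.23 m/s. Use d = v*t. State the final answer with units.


d = v * t
d = 33.23 * 0.19
d = 6.3137 m

6.3137 m


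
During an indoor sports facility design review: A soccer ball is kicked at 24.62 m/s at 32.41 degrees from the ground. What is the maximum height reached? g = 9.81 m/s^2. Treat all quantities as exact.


H = (v*sin(theta))^2 / (2*g)
vy = v*sin(theta) = 24.62 * sin(32.41 deg) = 13.1957 m/s
H = vy^2 / (2*g) = 174.1261 / (2*9.81)
H = 174.1261 / 19.62 = 8.8749 m

8.8749 m


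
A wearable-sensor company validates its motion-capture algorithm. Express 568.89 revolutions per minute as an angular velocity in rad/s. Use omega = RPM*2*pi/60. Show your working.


omega = RPM * 2 * pi / 60
omega = 568.89 * 2 * 3.14159 / 60
omega = 3574.4413 / 60 = 59.574 rad/s

59.574 rad/s


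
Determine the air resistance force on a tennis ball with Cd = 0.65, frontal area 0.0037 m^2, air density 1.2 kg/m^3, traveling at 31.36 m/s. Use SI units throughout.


Fd = 0.5 * Cd * rho * A * v^2
Fd = 0.5 * 0.65 * 1.2 * 0.0037 * 31.36^2
v^2 = 983.4496
Fd = 0.5 * 0.65 * 1.2 * 0.0037 * 983.4496 = 1.4191 N

1.4191 N


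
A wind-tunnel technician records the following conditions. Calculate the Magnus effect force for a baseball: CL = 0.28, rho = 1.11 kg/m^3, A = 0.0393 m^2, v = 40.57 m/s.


FM = 0.5 * CL * rho * A * v^2
FM = 0.5 * 0.28 * 1.11 * 0.0393 * 40.57^2
v^2 = 1645.9249
FM = 0.5 * 0.28 * 1.11 * 0.0393 * 1645.9249 = 10.052 N

10.052 N


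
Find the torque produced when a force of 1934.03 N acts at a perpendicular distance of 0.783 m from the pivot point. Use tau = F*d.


tau = F * d
tau = 1934.03 * 0.783
tau = 1514.3455 N*m

1514.3455 N*m


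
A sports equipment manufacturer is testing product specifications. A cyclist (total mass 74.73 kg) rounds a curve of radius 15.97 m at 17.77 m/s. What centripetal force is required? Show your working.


Fc = m * v^2 / r
v^2 = 17.77^2 = 315.7729
Fc = 74.73 * 315.7729 / 15.97
Fc = 23597.7088 / 15.97 = 1477.6274 N

1477.6274 N


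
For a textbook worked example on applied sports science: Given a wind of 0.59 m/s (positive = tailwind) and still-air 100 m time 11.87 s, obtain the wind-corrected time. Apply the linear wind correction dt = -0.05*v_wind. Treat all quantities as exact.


dt = -0.05 * v_wind = -0.05 * 0.59 = -0.0295 s
t_corrected = t_still + dt = 11.87 + (-0.0295)
t_corrected = 11.8405 s

11.8405 s


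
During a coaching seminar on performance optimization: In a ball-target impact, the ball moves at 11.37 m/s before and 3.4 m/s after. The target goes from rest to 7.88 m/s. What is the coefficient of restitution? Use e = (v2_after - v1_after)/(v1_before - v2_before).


e = (v2_after - v1_after) / (v1_before - v2_before)
Numerator = 7.88 - 3.4 = 4.48
Denominator = 11.37 - 0 = 11.37
e = 4.48 / 11.37 = 0.394

0.394


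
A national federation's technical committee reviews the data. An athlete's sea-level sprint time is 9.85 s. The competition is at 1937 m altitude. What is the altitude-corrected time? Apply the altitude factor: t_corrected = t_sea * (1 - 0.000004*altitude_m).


Correction factor = 1 - 0.000004 * 1937 = 0.992252
t_corrected = t_sea * factor = 9.85 * 0.992252
t_corrected = 9.7737 s

9.7737 s


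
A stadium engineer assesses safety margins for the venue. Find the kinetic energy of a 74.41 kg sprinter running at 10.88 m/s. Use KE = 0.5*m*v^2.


KE = 0.5 * m * v^2
KE = 0.5 * 74.41 * 10.88^2
KE = 0.5 * 74.41 * 118.3744 = 4404.1196 J

4404.1196 J


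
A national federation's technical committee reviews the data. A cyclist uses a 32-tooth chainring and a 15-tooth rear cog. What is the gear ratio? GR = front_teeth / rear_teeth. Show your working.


GR = front_teeth / rear_teeth
GR = 32 / 15
GR = 2.1333

2.1333


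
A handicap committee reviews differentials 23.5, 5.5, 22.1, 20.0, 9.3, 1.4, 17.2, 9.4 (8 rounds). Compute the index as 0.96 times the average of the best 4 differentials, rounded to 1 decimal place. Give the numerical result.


All differentials: 23.5, 5.5, 22.1, 20.0, 9.3, 1.4, 17.2, 9.4
Sorted: 1.4, 5.5, 9.3, 9.4, 17.2, 20.0, 22.1, 23.5
Best 4: 1.4, 5.5, 9.3, 9.4
Average of best = 25.6 / 4 = 6.4
Raw index = 6.4 * 0.96 = 6.144
Handicap index = round(6.144, 1) = 6.1

6.1


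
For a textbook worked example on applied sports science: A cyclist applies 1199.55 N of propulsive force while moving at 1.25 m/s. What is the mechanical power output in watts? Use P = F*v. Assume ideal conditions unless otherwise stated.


P = F * v
P = 1199.55 * 1.25
P = 1499.4375 W

1499.4375 W


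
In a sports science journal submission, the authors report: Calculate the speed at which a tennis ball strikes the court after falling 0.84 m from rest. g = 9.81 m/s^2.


v = sqrt(2 * g * h)
v = sqrt(2 * 9.81 * 0.84)
v = sqrt(16.4808) = 4.0597 m/s

4.0597 m/s


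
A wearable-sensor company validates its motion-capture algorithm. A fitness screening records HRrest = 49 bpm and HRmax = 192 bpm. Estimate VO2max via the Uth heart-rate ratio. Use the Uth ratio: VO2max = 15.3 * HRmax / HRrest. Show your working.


VO2max = 15.3 * HRmax / HRrest
VO2max = 15.3 * 192 / 49
VO2max = 2937.6 / 49 = 59.951 mL/kg/min

59.951 mL/kg/min


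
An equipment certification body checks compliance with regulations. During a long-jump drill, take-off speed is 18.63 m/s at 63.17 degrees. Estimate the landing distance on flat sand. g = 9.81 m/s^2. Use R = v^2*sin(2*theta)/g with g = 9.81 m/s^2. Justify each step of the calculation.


R = v^2 * sin(2*theta) / g
Convert angle to radians: theta = 63.17 deg = 1.1025 rad
sin(2*theta) = sin(2.205) = 0.8055
R = 18.63^2 * 0.8055 / 9.81
R = 347.0769 * 0.8055 / 9.81 = 28.499 m

28.499 m


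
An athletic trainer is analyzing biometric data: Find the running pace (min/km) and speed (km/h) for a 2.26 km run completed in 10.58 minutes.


Pace = time / distance = 10.58 min / 2.26 km = 4.6814 min/km
Speed = distance / time_in_hours = 2.26 / 0.1763 hr
Speed = 12.8166 km/h

4.6814 min/km, 12.8166 km/h


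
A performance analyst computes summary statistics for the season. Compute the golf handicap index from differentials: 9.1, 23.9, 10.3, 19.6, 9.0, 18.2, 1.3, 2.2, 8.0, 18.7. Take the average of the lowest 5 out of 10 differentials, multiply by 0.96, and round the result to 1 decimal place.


All differentials: 9.1, 23.9, 10.3, 19.6, 9.0, 18.2, 1.3, 2.2, 8.0, 18.7
Sorted: 1.3, 2.2, 8.0, 9.0, 9.1, 10.3, 18.2, 18.7, 19.6, 23.9
Best 5: 1.3, 2.2, 8.0, 9.0, 9.1
Average of best = 29.6 / 5 = 5.92
Raw index = 5.92 * 0.96 = 5.6832
Handicap index = round(5.6832, 1) = 5.7

5.7


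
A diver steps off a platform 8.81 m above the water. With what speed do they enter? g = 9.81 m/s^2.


v = sqrt(2 * g * h)
v = sqrt(2 * 9.81 * 8.81)
v = sqrt(172.8522) = 13.1473 m/s

13.1473 m/s


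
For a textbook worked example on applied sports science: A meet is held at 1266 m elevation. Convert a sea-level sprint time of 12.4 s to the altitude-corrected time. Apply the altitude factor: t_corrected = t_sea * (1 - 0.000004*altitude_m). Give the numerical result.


Correction factor = 1 - 0.000004 * 1266 = 0.994936
t_corrected = t_sea * factor = 12.4 * 0.994936
t_corrected = 12.3372 s

12.3372 s


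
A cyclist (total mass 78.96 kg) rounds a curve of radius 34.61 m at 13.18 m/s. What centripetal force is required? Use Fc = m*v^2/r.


Fc = m * v^2 / r
v^2 = 13.18^2 = 173.7124
Fc = 78.96 * 173.7124 / 34.61
Fc = 13716.3311 / 34.61 = 396.3112 N

396.3112 N


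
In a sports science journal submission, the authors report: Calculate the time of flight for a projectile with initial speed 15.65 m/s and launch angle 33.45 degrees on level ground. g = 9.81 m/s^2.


T = 2*v*sin(theta)/g
sin(theta) = sin(33.45 deg) = 0.5512
T = 2*15.65*0.5512 / 9.81
T = 17.2528 / 9.81 = 1.7587 s

1.7587 s


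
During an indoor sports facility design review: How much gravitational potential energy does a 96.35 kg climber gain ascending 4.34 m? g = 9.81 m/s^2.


PE = m * g * h
PE = 96.35 * 9.81 * 4.34
PE = 945.1935 * 4.34 = 4102.1398 J

4102.1398 J


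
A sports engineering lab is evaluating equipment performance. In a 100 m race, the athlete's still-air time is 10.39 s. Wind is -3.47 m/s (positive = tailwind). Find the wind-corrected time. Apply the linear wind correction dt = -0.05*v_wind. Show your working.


dt = -0.05 * v_wind = -0.05 * -3.47 = 0.1735 s
t_corrected = t_still + dt = 10.39 + (0.1735)
t_corrected = 10.5635 s

10.5635 s


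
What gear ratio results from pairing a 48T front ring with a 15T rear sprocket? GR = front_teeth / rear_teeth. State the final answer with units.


GR = front_teeth / rear_teeth
GR = 48 / 15
GR = 3.2

3.2


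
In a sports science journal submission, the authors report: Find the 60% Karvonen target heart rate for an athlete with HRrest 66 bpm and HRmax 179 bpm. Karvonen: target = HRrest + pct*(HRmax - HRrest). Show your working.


Target = HRrest + pct*(HRmax - HRrest)
Heart rate reserve = HRmax - HRrest = 179 - 66 = 113 bpm
Fraction = 60% = 0.6
Target = 66 + 0.6 * 113
Target = 66 + 67.8 = 133.8 bpm

133.8 bpm


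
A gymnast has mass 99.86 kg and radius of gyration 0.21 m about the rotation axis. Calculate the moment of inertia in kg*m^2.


I = m * k^2
I = 99.86 * 0.21^2
I = 99.86 * 0.0441 = 4.4038 kg*m^2

4.4038 kg*m^2


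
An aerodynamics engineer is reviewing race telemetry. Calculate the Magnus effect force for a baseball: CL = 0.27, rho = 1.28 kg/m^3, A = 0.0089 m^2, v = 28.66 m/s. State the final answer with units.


FM = 0.5 * CL * rho * A * v^2
FM = 0.5 * 0.27 * 1.28 * 0.0089 * 28.66^2
v^2 = 821.3956
FM = 0.5 * 0.27 * 1.28 * 0.0089 * 821.3956 = 1.2632 N

1.2632 N


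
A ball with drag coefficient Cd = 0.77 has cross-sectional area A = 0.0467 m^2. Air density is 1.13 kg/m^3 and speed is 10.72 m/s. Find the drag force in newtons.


Fd = 0.5 * Cd * rho * A * v^2
Fd = 0.5 * 0.77 * 1.13 * 0.0467 * 10.72^2
v^2 = 114.9184
Fd = 0.5 * 0.77 * 1.13 * 0.0467 * 114.9184 = 2.3348 N

2.3348 N


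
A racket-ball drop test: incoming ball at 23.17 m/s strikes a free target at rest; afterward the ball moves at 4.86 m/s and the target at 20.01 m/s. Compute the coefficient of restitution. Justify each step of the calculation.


e = (v2_after - v1_after) / (v1_before - v2_before)
Numerator = 20.01 - 4.86 = 15.15
Denominator = 23.17 - 0 = 23.17
e = 15.15 / 23.17 = 0.6539

0.6539


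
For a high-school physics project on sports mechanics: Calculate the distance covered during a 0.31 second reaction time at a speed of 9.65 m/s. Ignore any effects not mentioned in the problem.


d = v * t
d = 9.65 * 0.31
d = 2.9915 m

2.9915 m


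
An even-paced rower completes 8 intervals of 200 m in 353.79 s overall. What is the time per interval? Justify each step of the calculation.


Split time = total_time / n_laps = 353.79 / 8
Split time = 44.2238 s per lap

44.2238 s


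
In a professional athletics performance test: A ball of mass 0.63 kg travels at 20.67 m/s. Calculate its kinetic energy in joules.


KE = 0.5 * m * v^2
KE = 0.5 * 0.63 * 20.67^2
KE = 0.5 * 0.63 * 427.2489 = 134.5834 J

134.5834 J


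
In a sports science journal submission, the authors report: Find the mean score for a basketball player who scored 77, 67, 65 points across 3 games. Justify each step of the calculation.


Average = sum / n
Sum = 209
Average = 209 / 3 = 69.6667

69.6667


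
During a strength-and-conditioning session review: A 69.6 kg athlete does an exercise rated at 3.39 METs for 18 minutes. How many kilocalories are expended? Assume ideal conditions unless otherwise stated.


kcal = MET * mass * time_hr
Convert time: 18 min = 0.3 hr
kcal = 3.39 * 69.6 * 0.3
kcal = 70.7832 kcal

70.7832 kcal


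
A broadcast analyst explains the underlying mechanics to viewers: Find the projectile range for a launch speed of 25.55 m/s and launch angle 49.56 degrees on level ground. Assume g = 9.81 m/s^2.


R = v^2 * sin(2*theta) / g
Convert angle to radians: theta = 49.56 deg = 0.865 rad
sin(2*theta) = sin(1.73) = 0.9874
R = 25.55^2 * 0.9874 / 9.81
R = 652.8025 * 0.9874 / 9.81 = 65.7034 m

65.7034 m


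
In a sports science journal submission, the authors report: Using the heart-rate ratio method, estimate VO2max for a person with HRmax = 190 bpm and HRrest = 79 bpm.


VO2max = 15.3 * HRmax / HRrest
VO2max = 15.3 * 190 / 79
VO2max = 2907 / 79 = 36.7975 mL/kg/min

36.7975 mL/kg/min


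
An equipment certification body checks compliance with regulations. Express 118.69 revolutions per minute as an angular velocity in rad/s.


omega = RPM * 2 * pi / 60
omega = 118.69 * 2 * 3.14159 / 60
omega = 745.7513 / 60 = 12.4292 rad/s

12.4292 rad/s


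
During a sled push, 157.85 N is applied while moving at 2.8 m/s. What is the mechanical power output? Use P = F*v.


P = F * v
P = 157.85 * 2.8
P = 441.98 W

441.98 W


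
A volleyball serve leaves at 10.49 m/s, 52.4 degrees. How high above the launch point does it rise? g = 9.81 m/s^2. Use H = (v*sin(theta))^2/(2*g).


H = (v*sin(theta))^2 / (2*g)
vy = v*sin(theta) = 10.49 * sin(52.4 deg) = 8.3111 m/s
H = vy^2 / (2*g) = 69.0747 / (2*9.81)
H = 69.0747 / 19.62 = 3.5206 m

3.5206 m


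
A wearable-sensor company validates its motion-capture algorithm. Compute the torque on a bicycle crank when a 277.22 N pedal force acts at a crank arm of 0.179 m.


tau = F * d
tau = 277.22 * 0.179
tau = 49.6224 N*m

49.6224 N*m


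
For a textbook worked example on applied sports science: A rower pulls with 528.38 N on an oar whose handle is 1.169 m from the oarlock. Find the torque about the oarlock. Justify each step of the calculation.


tau = F * d
tau = 528.38 * 1.169
tau = 617.6762 N*m

617.6762 N*m


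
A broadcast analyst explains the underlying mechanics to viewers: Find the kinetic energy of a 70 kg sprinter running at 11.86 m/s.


KE = 0.5 * m * v^2
KE = 0.5 * 70 * 11.86^2
KE = 0.5 * 70 * 140.6596 = 4923.086 J

4923.086 J


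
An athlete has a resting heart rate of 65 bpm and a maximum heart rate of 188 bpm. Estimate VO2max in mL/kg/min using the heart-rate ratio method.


VO2max = 15.3 * HRmax / HRrest
VO2max = 15.3 * 188 / 65
VO2max = 2876.4 / 65 = 44.2523 mL/kg/min

44.2523 mL/kg/min


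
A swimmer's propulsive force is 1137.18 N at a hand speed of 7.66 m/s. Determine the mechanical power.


P = F * v
P = 1137.18 * 7.66
P = 8710.7988 W

8710.7988 W


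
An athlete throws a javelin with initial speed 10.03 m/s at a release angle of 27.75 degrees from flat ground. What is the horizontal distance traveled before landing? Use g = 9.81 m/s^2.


R = v^2 * sin(2*theta) / g
Convert angle to radians: theta = 27.75 deg = 0.4843 rad
sin(2*theta) = sin(0.9687) = 0.8241
R = 10.03^2 * 0.8241 / 9.81
R = 100.6009 * 0.8241 / 9.81 = 8.4514 m

8.4514 m


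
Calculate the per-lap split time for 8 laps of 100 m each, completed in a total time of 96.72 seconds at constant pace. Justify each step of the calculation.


Split time = total_time / n_laps = 96.72 / 8
Split time = 12.09 s per lap

12.09 s


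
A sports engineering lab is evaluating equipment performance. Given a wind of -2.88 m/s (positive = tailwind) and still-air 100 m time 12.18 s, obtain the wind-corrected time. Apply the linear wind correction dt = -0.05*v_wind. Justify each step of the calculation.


dt = -0.05 * v_wind = -0.05 * -2.88 = 0.144 s
t_corrected = t_still + dt = 12.18 + (0.144)
t_corrected = 12.324 s

12.324 s


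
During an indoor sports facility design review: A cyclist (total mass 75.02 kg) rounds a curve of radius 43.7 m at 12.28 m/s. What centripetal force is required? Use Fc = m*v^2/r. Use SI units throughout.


Fc = m * v^2 / r
v^2 = 12.28^2 = 150.7984
Fc = 75.02 * 150.7984 / 43.7
Fc = 11312.896 / 43.7 = 258.8763 N

258.8763 N


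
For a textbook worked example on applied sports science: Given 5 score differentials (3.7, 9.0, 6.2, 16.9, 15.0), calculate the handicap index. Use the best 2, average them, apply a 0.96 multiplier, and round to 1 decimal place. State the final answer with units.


All differentials: 3.7, 9.0, 6.2, 16.9, 15.0
Sorted: 3.7, 6.2, 9.0, 15.0, 16.9
Best 2: 3.7, 6.2
Average of best = 9.9 / 2 = 4.95
Raw index = 4.95 * 0.96 = 4.752
Handicap index = round(4.752, 1) = 4.8

4.8


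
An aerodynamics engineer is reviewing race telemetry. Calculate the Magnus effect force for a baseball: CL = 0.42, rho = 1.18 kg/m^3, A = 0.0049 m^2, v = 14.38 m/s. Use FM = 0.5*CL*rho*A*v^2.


FM = 0.5 * CL * rho * A * v^2
FM = 0.5 * 0.42 * 1.18 * 0.0049 * 14.38^2
v^2 = 206.7844
FM = 0.5 * 0.42 * 1.18 * 0.0049 * 206.7844 = 0.2511 N

0.2511 N


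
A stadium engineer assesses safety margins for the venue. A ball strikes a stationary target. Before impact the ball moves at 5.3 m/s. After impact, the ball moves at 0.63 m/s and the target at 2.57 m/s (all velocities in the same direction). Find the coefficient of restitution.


e = (v2_after - v1_after) / (v1_before - v2_before)
Numerator = 2.57 - 0.63 = 1.94
Denominator = 5.3 - 0 = 5.3
e = 1.94 / 5.3 = 0.366

0.366


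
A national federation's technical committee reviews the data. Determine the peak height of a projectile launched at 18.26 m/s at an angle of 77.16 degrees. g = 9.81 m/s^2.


H = (v*sin(theta))^2 / (2*g)
vy = v*sin(theta) = 18.26 * sin(77.16 deg) = 17.8034 m/s
H = vy^2 / (2*g) = 316.961 / (2*9.81)
H = 316.961 / 19.62 = 16.155 m

16.155 m


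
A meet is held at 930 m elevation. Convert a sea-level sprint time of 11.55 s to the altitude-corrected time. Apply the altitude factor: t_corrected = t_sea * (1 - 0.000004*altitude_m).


Correction factor = 1 - 0.000004 * 930 = 0.99628
t_corrected = t_sea * factor = 11.55 * 0.99628
t_corrected = 11.507 s

11.507 s


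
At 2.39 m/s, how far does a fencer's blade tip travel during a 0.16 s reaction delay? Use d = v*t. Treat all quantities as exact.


d = v * t
d = 2.39 * 0.16
d = 0.3824 m

0.3824 m


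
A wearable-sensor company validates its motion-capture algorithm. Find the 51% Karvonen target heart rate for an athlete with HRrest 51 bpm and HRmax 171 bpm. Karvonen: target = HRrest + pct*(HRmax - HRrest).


Target = HRrest + pct*(HRmax - HRrest)
Heart rate reserve = HRmax - HRrest = 171 - 51 = 120 bpm
Fraction = 51% = 0.51
Target = 51 + 0.51 * 120
Target = 51 + 61.2 = 112.2 bpm

112.2 bpm


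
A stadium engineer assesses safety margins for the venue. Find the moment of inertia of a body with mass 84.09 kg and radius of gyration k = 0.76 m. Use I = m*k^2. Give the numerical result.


I = m * k^2
I = 84.09 * 0.76^2
I = 84.09 * 0.5776 = 48.5704 kg*m^2

48.5704 kg*m^2


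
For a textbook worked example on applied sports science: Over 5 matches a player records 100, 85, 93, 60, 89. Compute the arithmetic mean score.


Average = sum / n
Sum = 427
Average = 427 / 5 = 85.4

85.4


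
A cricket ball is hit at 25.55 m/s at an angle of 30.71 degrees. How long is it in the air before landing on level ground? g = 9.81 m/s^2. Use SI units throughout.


T = 2*v*sin(theta)/g
sin(theta) = sin(30.71 deg) = 0.5107
T = 2*25.55*0.5107 / 9.81
T = 26.0964 / 9.81 = 2.6602 s

2.6602 s


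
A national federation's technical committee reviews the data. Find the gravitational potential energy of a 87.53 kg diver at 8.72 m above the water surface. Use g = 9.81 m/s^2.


PE = m * g * h
PE = 87.53 * 9.81 * 8.72
PE = 858.6693 * 8.72 = 7487.5963 J

7487.5963 J


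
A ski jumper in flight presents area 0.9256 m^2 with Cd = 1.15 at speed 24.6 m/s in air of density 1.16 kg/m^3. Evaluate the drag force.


Fd = 0.5 * Cd * rho * A * v^2
Fd = 0.5 * 1.15 * 1.16 * 0.9256 * 24.6^2
v^2 = 605.16
Fd = 0.5 * 1.15 * 1.16 * 0.9256 * 605.16 = 373.6108 N

373.6108 N


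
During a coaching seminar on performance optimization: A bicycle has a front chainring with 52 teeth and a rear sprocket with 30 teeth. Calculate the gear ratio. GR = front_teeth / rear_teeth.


GR = front_teeth / rear_teeth
GR = 52 / 30
GR = 1.7333

1.7333


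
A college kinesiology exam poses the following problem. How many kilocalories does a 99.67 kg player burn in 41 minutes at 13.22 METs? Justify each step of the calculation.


kcal = MET * mass * time_hr
Convert time: 41 min = 0.6833 hr
kcal = 13.22 * 99.67 * 0.6833
kcal = 900.3856 kcal

900.3856 kcal


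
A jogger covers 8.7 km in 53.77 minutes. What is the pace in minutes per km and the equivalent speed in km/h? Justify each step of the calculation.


Pace = time / distance = 53.77 min / 8.7 km = 6.1805 min/km
Speed = distance / time_in_hours = 8.7 / 0.8962 hr
Speed = 9.708 km/h

6.1805 min/km, 9.708 km/h


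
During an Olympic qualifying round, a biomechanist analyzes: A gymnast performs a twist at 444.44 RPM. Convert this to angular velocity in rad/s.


omega = RPM * 2 * pi / 60
omega = 444.44 * 2 * 3.14159 / 60
omega = 2792.4989 / 60 = 46.5416 rad/s

46.5416 rad/s


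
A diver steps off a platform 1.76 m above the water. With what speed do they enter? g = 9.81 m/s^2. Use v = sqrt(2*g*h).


v = sqrt(2 * g * h)
v = sqrt(2 * 9.81 * 1.76)
v = sqrt(34.5312) = 5.8763 m/s

5.8763 m/s
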